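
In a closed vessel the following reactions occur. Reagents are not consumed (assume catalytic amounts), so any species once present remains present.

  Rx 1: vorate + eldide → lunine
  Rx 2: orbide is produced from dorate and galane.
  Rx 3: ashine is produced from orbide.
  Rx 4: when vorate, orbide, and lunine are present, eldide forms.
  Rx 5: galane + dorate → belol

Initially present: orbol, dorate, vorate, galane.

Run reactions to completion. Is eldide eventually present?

eldide would need vorate, orbide, and lunine (Rx 4), but lunine never forms.

No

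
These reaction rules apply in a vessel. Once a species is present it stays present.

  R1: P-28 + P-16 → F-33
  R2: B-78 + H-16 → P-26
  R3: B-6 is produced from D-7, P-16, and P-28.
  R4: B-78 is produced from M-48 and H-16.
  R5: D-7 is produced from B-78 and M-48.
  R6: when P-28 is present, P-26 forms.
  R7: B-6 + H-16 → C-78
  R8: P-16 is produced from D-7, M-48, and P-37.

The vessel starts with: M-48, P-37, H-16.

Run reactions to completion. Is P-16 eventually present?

Yes

M-48 and H-16 present → B-78 forms (R4).
B-78 and M-48 present → D-7 forms (R5).
D-7, M-48, and P-37 present → P-16 forms (R8).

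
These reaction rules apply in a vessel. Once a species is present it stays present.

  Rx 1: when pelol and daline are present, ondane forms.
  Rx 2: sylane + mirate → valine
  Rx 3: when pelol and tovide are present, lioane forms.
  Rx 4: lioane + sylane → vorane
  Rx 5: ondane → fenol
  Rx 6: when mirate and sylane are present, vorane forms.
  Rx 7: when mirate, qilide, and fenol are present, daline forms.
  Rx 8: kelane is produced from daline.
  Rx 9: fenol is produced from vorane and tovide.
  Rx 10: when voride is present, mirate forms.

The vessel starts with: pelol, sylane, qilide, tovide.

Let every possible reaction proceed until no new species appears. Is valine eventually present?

valine would need sylane and mirate (Rx 2), but mirate never forms.

No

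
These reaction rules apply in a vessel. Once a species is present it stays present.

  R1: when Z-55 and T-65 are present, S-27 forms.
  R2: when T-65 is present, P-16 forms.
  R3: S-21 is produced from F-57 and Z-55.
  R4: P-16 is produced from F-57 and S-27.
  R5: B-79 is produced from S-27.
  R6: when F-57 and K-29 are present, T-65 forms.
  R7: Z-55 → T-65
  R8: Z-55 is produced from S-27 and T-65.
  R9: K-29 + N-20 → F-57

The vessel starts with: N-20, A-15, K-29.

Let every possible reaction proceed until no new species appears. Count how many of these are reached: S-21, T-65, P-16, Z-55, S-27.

K-29 and N-20 present → F-57 forms (R9).
F-57 and K-29 present → T-65 forms (R6).
T-65 present → P-16 forms (R2).
S-21 would need F-57 and Z-55 (R3), but Z-55 never forms.
T-65: reached.
P-16: reached.
Z-55 would need S-27 and T-65 (R8), but S-27 never forms.
S-27 would need Z-55 and T-65 (R1), but Z-55 never forms.
Reached: T-65 and P-16 — 2 of the 5.

2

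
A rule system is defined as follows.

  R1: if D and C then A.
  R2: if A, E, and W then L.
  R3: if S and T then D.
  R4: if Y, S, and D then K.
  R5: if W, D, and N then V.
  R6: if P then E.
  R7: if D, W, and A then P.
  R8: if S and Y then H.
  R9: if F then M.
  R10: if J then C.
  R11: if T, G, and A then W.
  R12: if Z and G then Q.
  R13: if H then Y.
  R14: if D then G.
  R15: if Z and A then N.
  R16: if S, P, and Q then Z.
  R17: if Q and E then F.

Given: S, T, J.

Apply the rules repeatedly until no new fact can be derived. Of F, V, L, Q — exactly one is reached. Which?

From S and T, R3 gives D.
From J, R10 gives C.
D holds, so G follows (R14).
From D and C, R1 gives A.
T, G, and A hold, so W follows (R11).
D, W, and A hold, so P follows (R7).
From P, R6 gives E.
From A, E, and W, R2 gives L.
V would need W, D, and N (R5), but N is never established. Q would need Z and G (R12), but Z is never established. F would need Q and E (R17), but Q is never established.

L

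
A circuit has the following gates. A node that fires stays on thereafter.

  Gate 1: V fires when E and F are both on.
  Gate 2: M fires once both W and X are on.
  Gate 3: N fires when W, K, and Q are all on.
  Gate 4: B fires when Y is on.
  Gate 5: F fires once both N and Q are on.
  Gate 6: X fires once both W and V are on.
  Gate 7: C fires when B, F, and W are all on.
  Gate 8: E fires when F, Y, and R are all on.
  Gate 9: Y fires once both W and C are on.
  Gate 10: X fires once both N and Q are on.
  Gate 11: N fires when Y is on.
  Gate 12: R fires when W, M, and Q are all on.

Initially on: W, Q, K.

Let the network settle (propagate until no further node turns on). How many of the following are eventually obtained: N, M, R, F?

4

Gate 3: W, K, and Q on → N on.
Gate 5: N and Q on → F on.
Gate 10: N and Q on → X on.
Gate 2: W and X on → M on.
W, M, and Q are on, so R fires (Gate 12).
N: reached.
M: reached.
R: reached.
F: reached.
All 4 are reached.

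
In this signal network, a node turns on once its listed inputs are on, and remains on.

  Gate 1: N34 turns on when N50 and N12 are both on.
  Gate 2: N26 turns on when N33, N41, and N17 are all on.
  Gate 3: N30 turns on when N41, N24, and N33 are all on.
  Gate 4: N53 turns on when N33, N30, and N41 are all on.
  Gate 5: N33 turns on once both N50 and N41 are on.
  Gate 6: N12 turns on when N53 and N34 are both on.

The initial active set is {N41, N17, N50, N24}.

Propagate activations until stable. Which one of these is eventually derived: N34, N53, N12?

Gate 5: N50 and N41 on → N33 on.
N41, N24, and N33 are on, so N30 turns on (Gate 3).
N33, N30, and N41 are on, so N53 turns on (Gate 4).
N12 would need N53 and N34 (Gate 6), but N34 never turns on. N34 would need N50 and N12 (Gate 1), but N12 never turns on.

N53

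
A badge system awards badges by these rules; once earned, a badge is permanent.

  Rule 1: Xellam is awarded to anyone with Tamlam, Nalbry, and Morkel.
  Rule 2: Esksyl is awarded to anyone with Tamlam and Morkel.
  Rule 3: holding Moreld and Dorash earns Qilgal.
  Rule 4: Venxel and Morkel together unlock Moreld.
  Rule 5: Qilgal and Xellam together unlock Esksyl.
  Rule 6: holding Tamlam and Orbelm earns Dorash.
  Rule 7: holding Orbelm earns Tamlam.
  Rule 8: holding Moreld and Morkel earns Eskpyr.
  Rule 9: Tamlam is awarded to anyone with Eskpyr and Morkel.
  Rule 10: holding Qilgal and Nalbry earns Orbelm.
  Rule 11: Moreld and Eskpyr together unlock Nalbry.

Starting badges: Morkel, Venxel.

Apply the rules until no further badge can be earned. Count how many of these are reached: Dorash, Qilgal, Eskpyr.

With Venxel and Morkel, Moreld is earned (Rule 4).
With Moreld and Morkel, Eskpyr is earned (Rule 8).
Dorash would need Tamlam and Orbelm (Rule 6), but Orbelm is never earned.
Qilgal would need Moreld and Dorash (Rule 3), but Dorash is never earned.
Eskpyr: reached.
Reached: Eskpyr — 1 of the 3.

1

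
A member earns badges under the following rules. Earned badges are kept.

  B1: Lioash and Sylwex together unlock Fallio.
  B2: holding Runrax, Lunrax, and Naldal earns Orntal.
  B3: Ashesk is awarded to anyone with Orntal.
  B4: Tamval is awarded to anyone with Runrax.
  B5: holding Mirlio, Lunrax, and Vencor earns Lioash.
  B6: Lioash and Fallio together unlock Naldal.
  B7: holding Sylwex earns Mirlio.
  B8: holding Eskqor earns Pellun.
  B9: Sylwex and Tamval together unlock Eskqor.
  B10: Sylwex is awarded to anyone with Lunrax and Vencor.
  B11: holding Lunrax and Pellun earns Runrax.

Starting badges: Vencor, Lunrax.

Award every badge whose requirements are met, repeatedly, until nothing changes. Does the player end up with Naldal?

With Lunrax and Vencor, Sylwex is earned (B10).
With Sylwex, Mirlio is earned (B7).
With Mirlio, Lunrax, and Vencor, Lioash is earned (B5).
With Lioash and Sylwex, Fallio is earned (B1).
With Lioash and Fallio, Naldal is earned (B6).

Yes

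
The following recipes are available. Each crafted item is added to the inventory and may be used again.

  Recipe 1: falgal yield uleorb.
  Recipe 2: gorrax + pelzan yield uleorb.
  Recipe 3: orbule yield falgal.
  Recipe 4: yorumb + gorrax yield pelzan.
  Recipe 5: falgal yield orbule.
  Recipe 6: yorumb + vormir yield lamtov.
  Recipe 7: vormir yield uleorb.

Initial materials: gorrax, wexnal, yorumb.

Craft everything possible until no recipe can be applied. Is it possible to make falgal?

falgal would need orbule (Recipe 3), but orbule is never obtained.

No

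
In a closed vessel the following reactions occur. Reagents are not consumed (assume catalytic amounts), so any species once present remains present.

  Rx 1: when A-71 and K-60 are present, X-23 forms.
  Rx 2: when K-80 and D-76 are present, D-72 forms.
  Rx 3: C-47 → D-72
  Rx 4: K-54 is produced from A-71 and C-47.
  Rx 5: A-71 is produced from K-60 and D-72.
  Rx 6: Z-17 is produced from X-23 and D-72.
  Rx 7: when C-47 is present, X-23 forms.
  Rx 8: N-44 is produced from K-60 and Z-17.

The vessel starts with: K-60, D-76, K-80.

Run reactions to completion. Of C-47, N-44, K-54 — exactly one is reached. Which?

K-80 and D-76 present → D-72 forms (Rx 2).
K-60 and D-72 present → A-71 forms (Rx 5).
A-71 and K-60 present → X-23 forms (Rx 1).
X-23 and D-72 present → Z-17 forms (Rx 6).
K-60 and Z-17 present → N-44 forms (Rx 8).
No rule produces C-47, and it is not given. K-54 would need A-71 and C-47 (Rx 4), but C-47 never forms.

N-44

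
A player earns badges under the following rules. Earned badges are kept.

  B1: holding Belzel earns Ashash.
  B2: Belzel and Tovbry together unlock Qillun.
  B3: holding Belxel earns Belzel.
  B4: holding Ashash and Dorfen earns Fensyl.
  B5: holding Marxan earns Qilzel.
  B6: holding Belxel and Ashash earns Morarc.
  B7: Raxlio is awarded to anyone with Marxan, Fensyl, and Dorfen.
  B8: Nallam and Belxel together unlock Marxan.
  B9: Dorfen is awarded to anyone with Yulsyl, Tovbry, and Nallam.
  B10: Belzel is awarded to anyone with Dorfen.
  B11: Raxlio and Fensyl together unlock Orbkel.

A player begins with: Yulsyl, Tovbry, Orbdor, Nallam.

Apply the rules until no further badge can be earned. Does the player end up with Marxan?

Marxan would need Nallam and Belxel (B8), but Belxel is never earned.

No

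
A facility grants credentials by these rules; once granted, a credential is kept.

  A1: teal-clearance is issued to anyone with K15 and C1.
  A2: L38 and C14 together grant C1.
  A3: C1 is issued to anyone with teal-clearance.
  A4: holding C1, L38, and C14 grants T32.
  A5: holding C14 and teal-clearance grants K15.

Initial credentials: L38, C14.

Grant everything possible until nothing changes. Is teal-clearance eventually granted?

No

teal-clearance would need K15 and C1 (A1), but K15 is never granted.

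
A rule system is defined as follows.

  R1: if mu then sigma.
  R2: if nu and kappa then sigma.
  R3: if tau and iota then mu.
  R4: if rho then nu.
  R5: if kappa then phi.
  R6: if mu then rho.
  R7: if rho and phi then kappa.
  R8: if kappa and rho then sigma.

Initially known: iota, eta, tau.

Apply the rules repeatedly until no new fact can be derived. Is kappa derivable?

No

kappa would need rho and phi (R7), but phi is never established.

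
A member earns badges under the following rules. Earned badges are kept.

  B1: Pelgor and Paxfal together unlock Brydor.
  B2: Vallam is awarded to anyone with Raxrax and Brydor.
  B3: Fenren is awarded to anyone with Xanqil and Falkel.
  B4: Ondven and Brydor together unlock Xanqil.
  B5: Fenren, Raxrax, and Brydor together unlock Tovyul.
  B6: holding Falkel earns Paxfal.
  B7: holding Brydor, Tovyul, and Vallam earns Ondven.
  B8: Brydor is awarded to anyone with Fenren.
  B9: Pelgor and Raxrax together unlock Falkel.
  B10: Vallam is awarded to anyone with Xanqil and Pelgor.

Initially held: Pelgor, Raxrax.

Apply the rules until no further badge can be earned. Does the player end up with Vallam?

With Pelgor and Raxrax, Falkel is earned (B9).
With Falkel, Paxfal is earned (B6).
With Pelgor and Paxfal, Brydor is earned (B1).
With Raxrax and Brydor, Vallam is earned (B2).

Yes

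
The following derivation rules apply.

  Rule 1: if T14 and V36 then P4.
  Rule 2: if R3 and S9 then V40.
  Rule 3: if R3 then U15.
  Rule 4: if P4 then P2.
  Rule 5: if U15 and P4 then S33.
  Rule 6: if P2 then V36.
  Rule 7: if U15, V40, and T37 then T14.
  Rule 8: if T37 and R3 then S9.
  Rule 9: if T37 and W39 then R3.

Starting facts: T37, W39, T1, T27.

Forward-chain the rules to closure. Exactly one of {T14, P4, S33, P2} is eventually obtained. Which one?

From T37 and W39, Rule 9 gives R3.
T37 and R3 hold, so S9 follows (Rule 8).
R3 holds, so U15 follows (Rule 3).
R3 and S9 hold, so V40 follows (Rule 2).
From U15, V40, and T37, Rule 7 gives T14.
P2 would need P4 (Rule 4), but P4 is never established. S33 would need U15 and P4 (Rule 5), but P4 is never established. P4 would need T14 and V36 (Rule 1), but V36 is never established.

T14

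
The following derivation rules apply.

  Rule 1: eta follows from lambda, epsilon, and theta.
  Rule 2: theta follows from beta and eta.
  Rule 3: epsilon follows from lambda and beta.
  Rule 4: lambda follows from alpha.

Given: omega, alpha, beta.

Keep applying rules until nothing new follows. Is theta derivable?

No

theta would need beta and eta (Rule 2), but eta is never established.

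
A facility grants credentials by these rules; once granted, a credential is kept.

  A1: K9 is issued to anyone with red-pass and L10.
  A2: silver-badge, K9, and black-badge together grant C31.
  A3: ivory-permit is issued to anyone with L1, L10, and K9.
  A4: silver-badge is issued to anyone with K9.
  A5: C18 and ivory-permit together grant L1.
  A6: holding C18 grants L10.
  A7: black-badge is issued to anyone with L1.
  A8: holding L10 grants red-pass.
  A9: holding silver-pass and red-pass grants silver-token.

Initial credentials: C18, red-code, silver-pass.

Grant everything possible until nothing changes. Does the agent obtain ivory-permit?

ivory-permit would need L1, L10, and K9 (A3), but L1 is never granted.

No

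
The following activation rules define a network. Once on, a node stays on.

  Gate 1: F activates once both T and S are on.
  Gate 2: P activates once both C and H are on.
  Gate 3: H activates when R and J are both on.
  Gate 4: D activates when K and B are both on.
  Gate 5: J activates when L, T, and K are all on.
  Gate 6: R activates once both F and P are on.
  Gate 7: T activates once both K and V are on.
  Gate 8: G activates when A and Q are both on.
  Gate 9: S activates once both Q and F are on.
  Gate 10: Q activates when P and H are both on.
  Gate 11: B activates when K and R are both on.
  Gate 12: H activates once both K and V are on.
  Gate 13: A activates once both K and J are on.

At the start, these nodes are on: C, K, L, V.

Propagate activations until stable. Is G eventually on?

K and V are on, so T activates (Gate 7).
Gate 12: K and V on → H on.
C and H are on, so P activates (Gate 2).
L, T, and K are on, so J activates (Gate 5).
Gate 13: K and J on → A on.
P and H are on, so Q activates (Gate 10).
Gate 8: A and Q on → G on.

Yes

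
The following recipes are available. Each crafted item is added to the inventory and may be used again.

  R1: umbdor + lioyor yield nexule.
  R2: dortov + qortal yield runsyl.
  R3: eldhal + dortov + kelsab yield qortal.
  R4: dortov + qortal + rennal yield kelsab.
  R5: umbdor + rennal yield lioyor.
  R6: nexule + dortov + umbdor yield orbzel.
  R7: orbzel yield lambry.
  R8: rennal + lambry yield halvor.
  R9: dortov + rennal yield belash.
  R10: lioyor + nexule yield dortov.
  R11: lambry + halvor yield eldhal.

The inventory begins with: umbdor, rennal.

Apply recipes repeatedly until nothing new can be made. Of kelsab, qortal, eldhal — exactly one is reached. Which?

umbdor + rennal → lioyor (R5).
umbdor + lioyor → nexule (R1).
Using R10, lioyor and nexule make dortov.
Using R6, nexule, dortov, and umbdor make orbzel.
orbzel → lambry (R7).
Using R8, rennal and lambry make halvor.
lambry + halvor → eldhal (R11).
qortal would need eldhal, dortov, and kelsab (R3), but kelsab is never obtained. kelsab would need dortov, qortal, and rennal (R4), but qortal is never obtained.

eldhal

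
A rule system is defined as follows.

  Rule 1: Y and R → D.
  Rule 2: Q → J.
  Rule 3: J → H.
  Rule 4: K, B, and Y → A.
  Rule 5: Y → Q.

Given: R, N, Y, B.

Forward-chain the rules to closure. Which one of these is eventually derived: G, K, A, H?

H

Y holds, so Q follows (Rule 5).
From Q, Rule 2 gives J.
From J, Rule 3 gives H.
A would need K, B, and Y (Rule 4), but K is never established. No rule produces G, and it is not given. No rule produces K, and it is not given.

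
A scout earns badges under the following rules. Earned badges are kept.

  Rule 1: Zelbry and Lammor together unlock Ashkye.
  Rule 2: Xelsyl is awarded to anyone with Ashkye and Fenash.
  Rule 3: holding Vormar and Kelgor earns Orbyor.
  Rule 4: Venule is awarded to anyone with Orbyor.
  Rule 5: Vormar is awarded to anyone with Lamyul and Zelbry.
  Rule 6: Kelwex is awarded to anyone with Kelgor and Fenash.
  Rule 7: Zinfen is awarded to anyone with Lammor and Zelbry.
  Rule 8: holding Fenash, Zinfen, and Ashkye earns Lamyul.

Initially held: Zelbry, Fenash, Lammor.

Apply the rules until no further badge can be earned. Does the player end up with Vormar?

Yes

With Lammor and Zelbry, Zinfen is earned (Rule 7).
With Zelbry and Lammor, Ashkye is earned (Rule 1).
With Fenash, Zinfen, and Ashkye, Lamyul is earned (Rule 8).
With Lamyul and Zelbry, Vormar is earned (Rule 5).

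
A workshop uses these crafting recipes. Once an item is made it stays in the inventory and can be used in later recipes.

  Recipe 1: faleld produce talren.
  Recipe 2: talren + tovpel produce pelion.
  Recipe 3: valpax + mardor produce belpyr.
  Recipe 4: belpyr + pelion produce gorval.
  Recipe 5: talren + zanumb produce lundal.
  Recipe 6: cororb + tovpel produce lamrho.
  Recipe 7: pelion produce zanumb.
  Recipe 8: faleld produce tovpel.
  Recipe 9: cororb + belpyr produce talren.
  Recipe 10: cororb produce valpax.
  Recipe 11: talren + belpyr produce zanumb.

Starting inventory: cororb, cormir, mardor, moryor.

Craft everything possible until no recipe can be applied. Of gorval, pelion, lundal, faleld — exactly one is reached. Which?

lundal

Using Recipe 10, cororb makes valpax.
valpax + mardor → belpyr (Recipe 3).
cororb + belpyr → talren (Recipe 9).
talren + belpyr → zanumb (Recipe 11).
talren + zanumb → lundal (Recipe 5).
pelion would need talren and tovpel (Recipe 2), but tovpel is never obtained. gorval would need belpyr and pelion (Recipe 4), but pelion is never obtained. No rule produces faleld, and it is not given.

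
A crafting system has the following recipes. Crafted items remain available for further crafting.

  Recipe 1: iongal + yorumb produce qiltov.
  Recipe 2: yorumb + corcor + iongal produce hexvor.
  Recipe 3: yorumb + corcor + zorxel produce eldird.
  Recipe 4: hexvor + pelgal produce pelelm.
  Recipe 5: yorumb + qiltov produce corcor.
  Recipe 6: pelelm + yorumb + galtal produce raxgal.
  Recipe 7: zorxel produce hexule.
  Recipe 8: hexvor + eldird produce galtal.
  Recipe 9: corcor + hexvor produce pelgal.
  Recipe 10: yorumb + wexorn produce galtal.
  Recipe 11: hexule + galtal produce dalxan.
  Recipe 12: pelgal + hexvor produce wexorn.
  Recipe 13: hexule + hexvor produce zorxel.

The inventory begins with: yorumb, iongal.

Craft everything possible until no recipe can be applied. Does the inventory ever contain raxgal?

iongal + yorumb → qiltov (Recipe 1).
yorumb + qiltov → corcor (Recipe 5).
yorumb + corcor + iongal → hexvor (Recipe 2).
corcor + hexvor → pelgal (Recipe 9).
pelgal + hexvor → wexorn (Recipe 12).
Using Recipe 4, hexvor and pelgal make pelelm.
Using Recipe 10, yorumb and wexorn make galtal.
Using Recipe 6, pelelm, yorumb, and galtal make raxgal.

Yes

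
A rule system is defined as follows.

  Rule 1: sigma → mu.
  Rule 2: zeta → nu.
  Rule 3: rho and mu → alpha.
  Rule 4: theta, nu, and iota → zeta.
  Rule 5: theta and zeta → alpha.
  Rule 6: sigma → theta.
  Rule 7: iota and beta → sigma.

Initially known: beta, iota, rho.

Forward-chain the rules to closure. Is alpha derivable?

Yes

iota and beta hold, so sigma follows (Rule 7).
sigma holds, so mu follows (Rule 1).
rho and mu hold, so alpha follows (Rule 3).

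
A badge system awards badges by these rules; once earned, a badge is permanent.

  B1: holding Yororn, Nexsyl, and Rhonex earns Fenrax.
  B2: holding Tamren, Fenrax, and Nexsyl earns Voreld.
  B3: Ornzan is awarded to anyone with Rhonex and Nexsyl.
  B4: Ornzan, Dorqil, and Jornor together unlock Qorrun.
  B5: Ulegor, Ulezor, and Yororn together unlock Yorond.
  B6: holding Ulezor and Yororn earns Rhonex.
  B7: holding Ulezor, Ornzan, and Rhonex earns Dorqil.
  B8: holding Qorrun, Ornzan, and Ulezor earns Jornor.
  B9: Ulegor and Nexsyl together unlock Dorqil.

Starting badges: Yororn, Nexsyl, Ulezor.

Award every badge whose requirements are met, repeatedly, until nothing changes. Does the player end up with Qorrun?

Qorrun would need Ornzan, Dorqil, and Jornor (B4), but Jornor is never earned.

No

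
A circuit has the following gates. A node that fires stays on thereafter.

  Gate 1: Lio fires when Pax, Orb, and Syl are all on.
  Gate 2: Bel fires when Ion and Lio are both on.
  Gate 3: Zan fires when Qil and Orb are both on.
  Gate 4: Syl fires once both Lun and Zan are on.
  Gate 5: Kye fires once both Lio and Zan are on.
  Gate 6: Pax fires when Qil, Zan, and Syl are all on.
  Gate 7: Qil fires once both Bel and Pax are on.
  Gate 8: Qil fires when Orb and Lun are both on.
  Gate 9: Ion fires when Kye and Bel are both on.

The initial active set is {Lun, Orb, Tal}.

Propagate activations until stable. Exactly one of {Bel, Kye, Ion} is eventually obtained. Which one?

Gate 8: Orb and Lun on → Qil on.
Gate 3: Qil and Orb on → Zan on.
Lun and Zan are on, so Syl fires (Gate 4).
Gate 6: Qil, Zan, and Syl on → Pax on.
Pax, Orb, and Syl are on, so Lio fires (Gate 1).
Lio and Zan are on, so Kye fires (Gate 5).
Ion would need Kye and Bel (Gate 9), but Bel never turns on. Bel would need Ion and Lio (Gate 2), but Ion never turns on.

Kye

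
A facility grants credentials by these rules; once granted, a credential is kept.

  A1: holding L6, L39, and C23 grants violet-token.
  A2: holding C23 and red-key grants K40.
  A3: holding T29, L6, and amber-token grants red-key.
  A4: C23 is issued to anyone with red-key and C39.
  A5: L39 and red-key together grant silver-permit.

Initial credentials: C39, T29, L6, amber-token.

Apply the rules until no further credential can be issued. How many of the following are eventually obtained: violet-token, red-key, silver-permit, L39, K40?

Holding T29, L6, and amber-token grants red-key (A3).
Holding red-key and C39 grants C23 (A4).
Holding C23 and red-key grants K40 (A2).
violet-token would need L6, L39, and C23 (A1), but L39 is never granted.
red-key: reached.
silver-permit would need L39 and red-key (A5), but L39 is never granted.
No rule produces L39, and it is not given.
K40: reached.
Reached: red-key and K40 — 2 of the 5.

2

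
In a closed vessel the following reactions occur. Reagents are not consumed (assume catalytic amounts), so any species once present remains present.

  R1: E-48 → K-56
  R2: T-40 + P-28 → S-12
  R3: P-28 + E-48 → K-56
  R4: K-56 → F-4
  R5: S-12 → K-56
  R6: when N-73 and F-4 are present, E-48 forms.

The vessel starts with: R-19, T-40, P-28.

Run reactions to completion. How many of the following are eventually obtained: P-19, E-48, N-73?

0

No rule produces P-19, and it is not given.
E-48 would need N-73 and F-4 (R6), but N-73 never forms.
No rule produces N-73, and it is not given.
None of the 3 are reached.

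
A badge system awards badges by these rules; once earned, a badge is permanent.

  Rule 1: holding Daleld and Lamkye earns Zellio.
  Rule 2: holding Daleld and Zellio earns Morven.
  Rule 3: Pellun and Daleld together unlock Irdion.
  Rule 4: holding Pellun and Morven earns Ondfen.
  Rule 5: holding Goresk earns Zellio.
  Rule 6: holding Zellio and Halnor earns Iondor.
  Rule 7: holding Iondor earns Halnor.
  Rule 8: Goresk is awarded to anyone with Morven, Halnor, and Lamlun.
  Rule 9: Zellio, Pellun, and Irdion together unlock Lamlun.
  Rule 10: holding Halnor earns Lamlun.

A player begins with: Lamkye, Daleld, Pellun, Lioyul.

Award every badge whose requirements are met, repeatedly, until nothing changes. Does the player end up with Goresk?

No

Goresk would need Morven, Halnor, and Lamlun (Rule 8), but Halnor is never earned.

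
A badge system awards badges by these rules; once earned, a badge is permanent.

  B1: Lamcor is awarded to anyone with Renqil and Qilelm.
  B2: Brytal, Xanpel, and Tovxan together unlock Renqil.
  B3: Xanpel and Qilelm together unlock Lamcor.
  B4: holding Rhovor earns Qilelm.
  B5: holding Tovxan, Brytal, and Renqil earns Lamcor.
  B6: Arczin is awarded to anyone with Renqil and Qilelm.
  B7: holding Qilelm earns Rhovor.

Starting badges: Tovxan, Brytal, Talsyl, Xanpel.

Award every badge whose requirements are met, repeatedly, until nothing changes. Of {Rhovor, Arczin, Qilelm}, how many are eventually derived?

Rhovor would need Qilelm (B7), but Qilelm is never earned.
Arczin would need Renqil and Qilelm (B6), but Qilelm is never earned.
Qilelm would need Rhovor (B4), but Rhovor is never earned.
None of the 3 are reached.

0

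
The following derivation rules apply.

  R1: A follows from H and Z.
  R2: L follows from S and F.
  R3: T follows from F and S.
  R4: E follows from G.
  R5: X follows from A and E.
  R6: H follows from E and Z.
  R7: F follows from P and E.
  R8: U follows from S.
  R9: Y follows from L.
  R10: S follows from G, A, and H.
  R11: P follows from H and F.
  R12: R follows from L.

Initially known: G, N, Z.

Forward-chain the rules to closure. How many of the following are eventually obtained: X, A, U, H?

4

G holds, so E follows (R4).
From E and Z, R6 gives H.
From H and Z, R1 gives A.
A and E hold, so X follows (R5).
G, A, and H hold, so S follows (R10).
From S, R8 gives U.
X: reached.
A: reached.
U: reached.
H: reached.
All 4 are reached.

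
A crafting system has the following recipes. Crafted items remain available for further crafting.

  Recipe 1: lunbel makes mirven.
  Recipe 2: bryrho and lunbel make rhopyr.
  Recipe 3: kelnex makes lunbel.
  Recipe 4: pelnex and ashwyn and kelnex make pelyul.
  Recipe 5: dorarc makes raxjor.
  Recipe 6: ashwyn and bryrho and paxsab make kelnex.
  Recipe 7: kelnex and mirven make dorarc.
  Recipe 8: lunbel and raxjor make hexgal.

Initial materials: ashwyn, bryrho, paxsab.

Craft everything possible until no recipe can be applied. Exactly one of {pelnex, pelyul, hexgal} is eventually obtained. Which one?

Using Recipe 6, ashwyn, bryrho, and paxsab make kelnex.
Using Recipe 3, kelnex makes lunbel.
lunbel → mirven (Recipe 1).
kelnex and mirven → dorarc (Recipe 7).
Using Recipe 5, dorarc makes raxjor.
lunbel and raxjor → hexgal (Recipe 8).
pelyul would need pelnex, ashwyn, and kelnex (Recipe 4), but pelnex is never obtained. No rule produces pelnex, and it is not given.

hexgal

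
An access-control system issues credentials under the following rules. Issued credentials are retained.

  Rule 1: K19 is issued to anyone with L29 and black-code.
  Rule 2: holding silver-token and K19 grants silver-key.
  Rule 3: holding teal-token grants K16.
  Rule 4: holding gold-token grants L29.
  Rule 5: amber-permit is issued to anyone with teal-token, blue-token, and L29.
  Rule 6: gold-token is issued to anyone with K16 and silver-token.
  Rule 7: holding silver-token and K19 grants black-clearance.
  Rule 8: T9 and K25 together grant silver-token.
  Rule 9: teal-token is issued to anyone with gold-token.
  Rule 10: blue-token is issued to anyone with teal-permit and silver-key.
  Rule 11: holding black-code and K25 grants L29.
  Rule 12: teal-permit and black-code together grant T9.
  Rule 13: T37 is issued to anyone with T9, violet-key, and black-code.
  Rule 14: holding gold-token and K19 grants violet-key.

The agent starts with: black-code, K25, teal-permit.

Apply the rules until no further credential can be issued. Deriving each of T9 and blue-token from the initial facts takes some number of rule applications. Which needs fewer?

T9: Holding teal-permit and black-code grants T9 (Rule 12). [1 rule application]
blue-token: Holding black-code and K25 grants L29 (Rule 11). Holding teal-permit and black-code grants T9 (Rule 12). Holding L29 and black-code grants K19 (Rule 1). Holding T9 and K25 grants silver-token (Rule 8). Holding silver-token and K19 grants silver-key (Rule 2). Holding teal-permit and silver-key grants blue-token (Rule 10). [6 rule applications]
T9 needs fewer.

T9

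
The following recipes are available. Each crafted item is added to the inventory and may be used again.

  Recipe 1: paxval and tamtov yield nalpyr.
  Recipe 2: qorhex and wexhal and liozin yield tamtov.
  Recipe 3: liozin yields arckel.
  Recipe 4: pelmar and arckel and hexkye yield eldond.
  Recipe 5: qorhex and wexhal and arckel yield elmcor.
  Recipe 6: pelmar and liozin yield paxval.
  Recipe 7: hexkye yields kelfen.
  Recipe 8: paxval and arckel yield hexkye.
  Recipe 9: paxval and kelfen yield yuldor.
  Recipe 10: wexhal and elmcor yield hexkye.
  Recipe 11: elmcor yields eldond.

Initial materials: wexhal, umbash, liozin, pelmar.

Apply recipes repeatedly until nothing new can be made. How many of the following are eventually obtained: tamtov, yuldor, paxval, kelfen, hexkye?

4

Using Recipe 6, pelmar and liozin make paxval.
liozin → arckel (Recipe 3).
paxval and arckel → hexkye (Recipe 8).
hexkye → kelfen (Recipe 7).
Using Recipe 9, paxval and kelfen make yuldor.
tamtov would need qorhex, wexhal, and liozin (Recipe 2), but qorhex is never obtained.
yuldor: reached.
paxval: reached.
kelfen: reached.
hexkye: reached.
Reached: yuldor, paxval, kelfen, and hexkye — 4 of the 5.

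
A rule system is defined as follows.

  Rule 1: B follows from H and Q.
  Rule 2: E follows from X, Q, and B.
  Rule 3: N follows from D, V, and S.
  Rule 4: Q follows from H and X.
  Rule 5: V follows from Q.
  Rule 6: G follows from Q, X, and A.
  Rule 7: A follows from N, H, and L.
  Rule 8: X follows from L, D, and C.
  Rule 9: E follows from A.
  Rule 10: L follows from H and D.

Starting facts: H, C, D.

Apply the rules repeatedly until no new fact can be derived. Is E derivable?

Yes

H and D hold, so L follows (Rule 10).
L, D, and C hold, so X follows (Rule 8).
H and X hold, so Q follows (Rule 4).
H and Q hold, so B follows (Rule 1).
From X, Q, and B, Rule 2 gives E.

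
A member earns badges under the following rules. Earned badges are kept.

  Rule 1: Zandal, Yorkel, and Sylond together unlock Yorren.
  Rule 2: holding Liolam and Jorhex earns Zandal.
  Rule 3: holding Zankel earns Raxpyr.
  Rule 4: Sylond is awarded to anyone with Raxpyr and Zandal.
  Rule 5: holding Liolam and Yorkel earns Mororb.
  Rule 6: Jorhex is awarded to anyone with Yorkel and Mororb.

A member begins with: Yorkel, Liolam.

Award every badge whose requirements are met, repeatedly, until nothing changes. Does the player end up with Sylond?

No

Sylond would need Raxpyr and Zandal (Rule 4), but Raxpyr is never earned.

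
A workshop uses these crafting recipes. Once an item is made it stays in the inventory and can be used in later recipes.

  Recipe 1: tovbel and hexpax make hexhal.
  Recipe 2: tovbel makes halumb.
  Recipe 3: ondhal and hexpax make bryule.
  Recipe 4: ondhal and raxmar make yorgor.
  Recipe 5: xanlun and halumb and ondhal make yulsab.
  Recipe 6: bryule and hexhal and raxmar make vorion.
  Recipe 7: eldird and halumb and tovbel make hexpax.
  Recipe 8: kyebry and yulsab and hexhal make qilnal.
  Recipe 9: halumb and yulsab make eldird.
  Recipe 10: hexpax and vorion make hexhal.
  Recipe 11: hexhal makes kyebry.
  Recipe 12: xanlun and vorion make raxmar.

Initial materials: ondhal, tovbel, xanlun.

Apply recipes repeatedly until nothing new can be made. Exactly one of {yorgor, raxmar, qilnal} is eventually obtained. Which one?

qilnal

Using Recipe 2, tovbel makes halumb.
xanlun and halumb and ondhal → yulsab (Recipe 5).
halumb and yulsab → eldird (Recipe 9).
eldird and halumb and tovbel → hexpax (Recipe 7).
Using Recipe 1, tovbel and hexpax make hexhal.
Using Recipe 11, hexhal makes kyebry.
Using Recipe 8, kyebry, yulsab, and hexhal make qilnal.
yorgor would need ondhal and raxmar (Recipe 4), but raxmar is never obtained. raxmar would need xanlun and vorion (Recipe 12), but vorion is never obtained.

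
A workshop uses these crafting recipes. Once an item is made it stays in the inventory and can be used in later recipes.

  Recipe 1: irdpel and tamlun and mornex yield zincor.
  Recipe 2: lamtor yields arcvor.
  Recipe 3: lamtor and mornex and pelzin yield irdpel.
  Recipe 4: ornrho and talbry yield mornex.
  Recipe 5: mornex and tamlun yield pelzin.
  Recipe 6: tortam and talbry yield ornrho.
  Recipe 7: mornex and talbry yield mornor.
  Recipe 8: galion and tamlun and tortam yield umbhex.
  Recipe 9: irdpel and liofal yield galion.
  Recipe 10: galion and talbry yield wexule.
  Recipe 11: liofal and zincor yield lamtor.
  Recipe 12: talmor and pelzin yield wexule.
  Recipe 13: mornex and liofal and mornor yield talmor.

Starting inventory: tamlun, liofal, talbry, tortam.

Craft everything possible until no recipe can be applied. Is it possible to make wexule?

Using Recipe 6, tortam and talbry make ornrho.
Using Recipe 4, ornrho and talbry make mornex.
mornex and talbry → mornor (Recipe 7).
Using Recipe 5, mornex and tamlun make pelzin.
Using Recipe 13, mornex, liofal, and mornor make talmor.
Using Recipe 12, talmor and pelzin make wexule.

Yes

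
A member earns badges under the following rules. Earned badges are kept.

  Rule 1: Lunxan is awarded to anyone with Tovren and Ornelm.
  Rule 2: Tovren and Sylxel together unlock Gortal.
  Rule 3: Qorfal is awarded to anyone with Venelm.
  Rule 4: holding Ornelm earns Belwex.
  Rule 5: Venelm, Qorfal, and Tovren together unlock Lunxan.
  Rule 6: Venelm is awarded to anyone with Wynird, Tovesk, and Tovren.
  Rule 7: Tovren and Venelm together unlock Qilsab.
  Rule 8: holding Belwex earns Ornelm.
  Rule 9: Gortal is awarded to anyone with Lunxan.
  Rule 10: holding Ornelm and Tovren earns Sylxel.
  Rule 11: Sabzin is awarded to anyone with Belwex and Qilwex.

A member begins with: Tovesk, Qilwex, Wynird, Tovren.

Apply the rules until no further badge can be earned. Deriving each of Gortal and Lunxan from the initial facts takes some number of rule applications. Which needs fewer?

Lunxan

Lunxan: With Wynird, Tovesk, and Tovren, Venelm is earned (Rule 6). With Venelm, Qorfal is earned (Rule 3). With Venelm, Qorfal, and Tovren, Lunxan is earned (Rule 5). [3 rule applications]
Gortal: With Wynird, Tovesk, and Tovren, Venelm is earned (Rule 6). With Venelm, Qorfal is earned (Rule 3). With Venelm, Qorfal, and Tovren, Lunxan is earned (Rule 5). With Lunxan, Gortal is earned (Rule 9). [4 rule applications]
Lunxan needs fewer.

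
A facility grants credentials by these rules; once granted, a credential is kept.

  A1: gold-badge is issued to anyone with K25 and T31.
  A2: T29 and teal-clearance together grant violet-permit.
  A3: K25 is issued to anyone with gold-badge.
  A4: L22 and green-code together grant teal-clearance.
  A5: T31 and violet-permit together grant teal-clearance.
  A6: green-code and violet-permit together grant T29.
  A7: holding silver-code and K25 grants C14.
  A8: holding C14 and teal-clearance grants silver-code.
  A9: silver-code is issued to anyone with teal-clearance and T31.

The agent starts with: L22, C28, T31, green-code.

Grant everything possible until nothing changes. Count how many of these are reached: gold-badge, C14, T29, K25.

gold-badge would need K25 and T31 (A1), but K25 is never granted.
C14 would need silver-code and K25 (A7), but K25 is never granted.
T29 would need green-code and violet-permit (A6), but violet-permit is never granted.
K25 would need gold-badge (A3), but gold-badge is never granted.
None of the 4 are reached.

0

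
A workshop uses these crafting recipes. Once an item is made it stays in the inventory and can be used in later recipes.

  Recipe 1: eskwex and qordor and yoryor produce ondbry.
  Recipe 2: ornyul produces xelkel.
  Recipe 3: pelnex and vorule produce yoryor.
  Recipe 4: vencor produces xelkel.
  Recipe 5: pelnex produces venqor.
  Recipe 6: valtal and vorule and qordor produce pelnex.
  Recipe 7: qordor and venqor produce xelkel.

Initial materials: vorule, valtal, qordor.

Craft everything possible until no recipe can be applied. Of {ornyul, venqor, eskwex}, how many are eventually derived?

1

valtal and vorule and qordor → pelnex (Recipe 6).
Using Recipe 5, pelnex makes venqor.
No rule produces ornyul, and it is not given.
venqor: reached.
No rule produces eskwex, and it is not given.
Reached: venqor — 1 of the 3.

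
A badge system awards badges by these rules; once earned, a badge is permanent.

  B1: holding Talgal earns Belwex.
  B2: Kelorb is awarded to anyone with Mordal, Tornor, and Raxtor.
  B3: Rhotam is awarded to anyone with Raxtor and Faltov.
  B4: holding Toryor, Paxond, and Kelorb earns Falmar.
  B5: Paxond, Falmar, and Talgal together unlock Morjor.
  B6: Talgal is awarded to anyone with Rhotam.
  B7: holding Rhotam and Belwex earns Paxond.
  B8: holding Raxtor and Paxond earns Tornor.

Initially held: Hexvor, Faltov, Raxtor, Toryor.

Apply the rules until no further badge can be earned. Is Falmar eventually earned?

No

Falmar would need Toryor, Paxond, and Kelorb (B4), but Kelorb is never earned.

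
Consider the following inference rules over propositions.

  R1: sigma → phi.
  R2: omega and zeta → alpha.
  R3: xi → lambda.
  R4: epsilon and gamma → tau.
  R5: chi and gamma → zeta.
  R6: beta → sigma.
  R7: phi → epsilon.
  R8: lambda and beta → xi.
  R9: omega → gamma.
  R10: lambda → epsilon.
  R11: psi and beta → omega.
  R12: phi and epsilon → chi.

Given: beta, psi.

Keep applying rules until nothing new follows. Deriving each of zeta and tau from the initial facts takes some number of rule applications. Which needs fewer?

tau: From psi and beta, R11 gives omega. From beta, R6 gives sigma. From sigma, R1 gives phi. From omega, R9 gives gamma. phi holds, so epsilon follows (R7). epsilon and gamma hold, so tau follows (R4). [6 rule applications]
zeta: psi and beta hold, so omega follows (R11). From beta, R6 gives sigma. From sigma, R1 gives phi. From omega, R9 gives gamma. From phi, R7 gives epsilon. From phi and epsilon, R12 gives chi. chi and gamma hold, so zeta follows (R5). [7 rule applications]
tau needs fewer.

tau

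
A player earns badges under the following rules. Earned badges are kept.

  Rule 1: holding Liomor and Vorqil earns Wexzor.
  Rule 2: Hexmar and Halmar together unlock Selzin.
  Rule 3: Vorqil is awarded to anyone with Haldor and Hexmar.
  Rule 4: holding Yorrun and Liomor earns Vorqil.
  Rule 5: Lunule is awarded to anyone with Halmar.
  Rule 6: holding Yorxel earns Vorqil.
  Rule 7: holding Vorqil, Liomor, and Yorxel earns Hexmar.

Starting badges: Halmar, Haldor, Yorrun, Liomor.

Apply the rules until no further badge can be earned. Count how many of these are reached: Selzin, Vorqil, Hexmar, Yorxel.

With Yorrun and Liomor, Vorqil is earned (Rule 4).
Selzin would need Hexmar and Halmar (Rule 2), but Hexmar is never earned.
Vorqil: reached.
Hexmar would need Vorqil, Liomor, and Yorxel (Rule 7), but Yorxel is never earned.
No rule produces Yorxel, and it is not given.
Reached: Vorqil — 1 of the 4.

1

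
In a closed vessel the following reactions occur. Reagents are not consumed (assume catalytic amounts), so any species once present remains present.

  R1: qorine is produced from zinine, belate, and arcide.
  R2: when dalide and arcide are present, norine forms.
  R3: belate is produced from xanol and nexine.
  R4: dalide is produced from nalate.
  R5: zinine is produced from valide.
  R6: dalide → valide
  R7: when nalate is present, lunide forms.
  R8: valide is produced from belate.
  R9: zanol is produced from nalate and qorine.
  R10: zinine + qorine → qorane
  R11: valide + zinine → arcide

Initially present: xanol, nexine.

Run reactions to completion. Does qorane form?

xanol and nexine present → belate forms (R3).
belate present → valide forms (R8).
valide present → zinine forms (R5).
valide and zinine present → arcide forms (R11).
zinine, belate, and arcide present → qorine forms (R1).
zinine and qorine present → qorane forms (R10).

Yes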